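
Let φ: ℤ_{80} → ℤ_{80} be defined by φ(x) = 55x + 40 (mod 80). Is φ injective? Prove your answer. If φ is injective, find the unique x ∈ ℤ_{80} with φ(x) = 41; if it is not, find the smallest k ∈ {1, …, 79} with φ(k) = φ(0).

We have gcd(55, 80) = 5 > 1. Taking x_1 = 0 and x_2 = 16: φ(0) = 40 and φ(16) = 55·16 + 40 = 920 ≡ 40 (mod 80).
So φ(0) = φ(16) while 0 ≠ 16, hence φ is not injective.
Since φ is not injective, we find the least positive k with φ(k) = φ(0): this means 55k ≡ 0 (mod 80), i.e. 80 ∣ 55k. Since gcd(55, 80) = 5, dividing through by 5 this holds exactly when 16 ∣ 11k, and as gcd(11, 16) = 1, exactly when 16 ∣ k.
The smallest positive such k is 16.

16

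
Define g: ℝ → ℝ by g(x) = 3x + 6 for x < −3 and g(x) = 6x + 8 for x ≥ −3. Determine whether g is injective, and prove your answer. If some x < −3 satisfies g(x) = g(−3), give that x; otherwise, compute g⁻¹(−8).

-16/3

Both pieces are strictly increasing (slopes 3 and 6), so each is injective on its own interval.
The left piece maps (−∞, −3) onto (−∞, −3); the right piece maps [−3, ∞) onto [−10, ∞).
These images overlap. In particular g(−3) = −10 (right piece), and solving 3x + 6 = −10 on the left piece gives x = −16/3 < −3.
So g(−16/3) = g(−3) with −16/3 ≠ −3, and g is not injective. This x = −16/3 is the requested value below −3.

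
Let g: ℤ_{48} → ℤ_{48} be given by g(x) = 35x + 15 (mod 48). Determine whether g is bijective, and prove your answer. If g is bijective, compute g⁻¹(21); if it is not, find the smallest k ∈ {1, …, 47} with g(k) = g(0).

18

Recall: g is injective when g(s) = g(t) forces s = t.
If g(s) = g(t), then 35s ≡ 35t (mod 48). Because gcd(35, 48) = 1, we may cancel 35 to get s ≡ t (mod 48).
We now compute 35⁻¹ mod 48 explicitly. Euclid's algorithm: 48 = 1·35 + 13, 35 = 2·13 + 9, 13 = 1·9 + 4, 9 = 2·4 + 1; back-substituting gives 1 = 11·35 − 8·48, so 35⁻¹ ≡ 11 (mod 48).
For any y ∈ ℤ_{48}, x = 11(y − 15) mod 48 satisfies g(x) = 35·11(y − 15) + 15 ≡ y (since 35·11 ≡ 1 mod 48). So every y has a preimage.
Therefore g is bijective.
Since g is bijective, we find g⁻¹(21): we need 35x ≡ 21 − 15 ≡ 6 (mod 48). Using 35⁻¹ = 11: x ≡ 11·6 = 66 = 1·48 + 18, so x = 18.
Check: g(18) = 35·18 + 15 = 645 = 13·48 + 21 ≡ 21 (mod 48).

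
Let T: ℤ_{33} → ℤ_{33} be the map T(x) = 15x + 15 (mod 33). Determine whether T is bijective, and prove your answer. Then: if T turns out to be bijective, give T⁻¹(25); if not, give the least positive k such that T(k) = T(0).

11

We have gcd(15, 33) = 3 > 1. Taking s = 0 and t = 11: T(0) = 15 and T(11) = 15·11 + 15 = 180 ≡ 15 (mod 33).
So T(0) = T(11) while 0 ≠ 11, hence T is not injective, hence not bijective.
Since T is not bijective, we find the least positive k with T(k) = T(0): this means 15k ≡ 0 (mod 33), i.e. 33 ∣ 15k. Since gcd(15, 33) = 3, dividing through by 3 this holds exactly when 11 ∣ 5k, and as gcd(5, 11) = 1, exactly when 11 ∣ k.
The smallest positive such k is 11.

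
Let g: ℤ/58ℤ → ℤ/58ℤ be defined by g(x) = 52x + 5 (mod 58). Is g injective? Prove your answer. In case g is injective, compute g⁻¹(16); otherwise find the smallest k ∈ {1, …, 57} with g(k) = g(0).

Recall that g is injective when g(s) = g(t) forces s = t.
We have gcd(52, 58) = 2 > 1. Taking s = 0 and t = 29: g(0) = 5 and g(29) = 52·29 + 5 = 1513 ≡ 5 (mod 58).
So g(0) = g(29) while 0 ≠ 29, thus g is not injective.
Since g is not injective, we find the least positive k with g(k) = g(0): this means 52k ≡ 0 (mod 58), i.e. 58 ∣ 52k. Since gcd(52, 58) = 2, dividing through by 2 this holds exactly when 29 ∣ 26k, and as gcd(26, 29) = 1, exactly when 29 ∣ k.
The smallest positive such k is 29.

29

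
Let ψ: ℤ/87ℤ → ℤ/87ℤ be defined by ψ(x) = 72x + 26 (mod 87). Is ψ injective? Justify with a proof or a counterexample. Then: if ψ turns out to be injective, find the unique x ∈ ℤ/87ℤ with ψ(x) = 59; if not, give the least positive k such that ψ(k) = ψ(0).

We have gcd(72, 87) = 3 > 1. Taking s = 0 and t = 29: ψ(0) = 26 and ψ(29) = 72·29 + 26 = 2114 ≡ 26 (mod 87).
So ψ(0) = ψ(29) while 0 ≠ 29, thus ψ is not injective.
Since ψ is not injective, we find the least positive k with ψ(k) = ψ(0): this means 72k ≡ 0 (mod 87), i.e. 87 ∣ 72k. Since gcd(72, 87) = 3, dividing through by 3 this holds exactly when 29 ∣ 24k, and as gcd(24, 29) = 1, exactly when 29 ∣ k.
The smallest positive such k is 29.

29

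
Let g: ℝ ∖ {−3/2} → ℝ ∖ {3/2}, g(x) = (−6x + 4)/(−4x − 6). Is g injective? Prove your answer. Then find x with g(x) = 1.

5

Suppose g(u) = g(v). Cross-multiplying: (−6u + 4)(−4v − 6) = (−6v + 4)(−4u − 6).
Expanding both sides and cancelling the symmetric terms leaves 52·(u − v) = 0. Since 52 ≠ 0, u = v. Therefore g is injective.
Solving g(x) = 1: cross-multiplying gives −6x + 4 = 1(−4x − 6), which rearranges to −2x = −10, so x = 5.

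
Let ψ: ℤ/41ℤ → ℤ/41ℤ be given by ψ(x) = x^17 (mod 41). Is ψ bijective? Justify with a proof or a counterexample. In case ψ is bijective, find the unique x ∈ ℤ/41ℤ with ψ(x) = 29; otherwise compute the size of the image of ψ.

Since 41 is prime, the nonzero elements of ℤ/41ℤ form a cyclic group of order 40.
As gcd(17, 40) = 1, raising to the 17th power is a bijection on this group: if u^17 ≡ v^17 then (uv^{−1})^17 = 1, and the only element of order dividing gcd(17, 40) = 1 is 1, so u = v.
With ψ(0) = 0 this makes ψ injective on all of ℤ/41ℤ, hence bijective (finite equal-size domain and codomain). In particular ψ is bijective.
Since ψ is bijective, we find the preimage of 29. The inverse of x ↦ x^17 on (ℤ/41ℤ)^× is x ↦ x^33, because 17·33 = 561 = 14·40 + 1 ≡ 1 (mod 40) and x^{40} = 1 for x ≠ 0 (Fermat). So ψ⁻¹(29) = 29^33 mod 41.
Repeated squaring mod 41: 29^1 ≡ 29, 29^2 ≡ 29² = 841 ≡ 21, 29^4 ≡ 21² = 441 ≡ 31, 29^8 ≡ 31² = 961 ≡ 18, 29^16 ≡ 18² = 324 ≡ 37, 29^32 ≡ 37² = 1369 ≡ 16. Since 33 = 32 + 1, 29^33 ≡ 16·29: 16·29 = 464 ≡ 13. So 29^33 ≡ 13 (mod 41).
Hence ψ⁻¹(29) = 13.

13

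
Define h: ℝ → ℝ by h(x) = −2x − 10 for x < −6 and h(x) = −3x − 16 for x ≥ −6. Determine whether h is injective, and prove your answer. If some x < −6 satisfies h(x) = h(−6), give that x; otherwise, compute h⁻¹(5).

Both pieces are strictly decreasing (slopes −2 and −3), so each is injective on its own interval.
The left piece maps (−∞, −6) onto (2, ∞); the right piece maps [−6, ∞) onto (−∞, 2].
These images are disjoint, so no value is attained by both pieces. So h is injective.
Because the two images are disjoint, no x < −6 has h(x) = h(−6), so we compute h⁻¹(5): 5 lies in (2, ∞), so solve −2x − 10 = 5: x = (5 + 10)/(−2) = −15/2.

-15/2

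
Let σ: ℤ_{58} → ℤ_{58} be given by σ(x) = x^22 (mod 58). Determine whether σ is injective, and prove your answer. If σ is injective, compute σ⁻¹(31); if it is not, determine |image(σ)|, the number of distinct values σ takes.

30

σ(28): Repeated squaring mod 58: 28^1 ≡ 28, 28^2 ≡ 28² = 784 ≡ 30, 28^4 ≡ 30² = 900 ≡ 30, 28^8 ≡ 30² = 900 ≡ 30, 28^16 ≡ 30² = 900 ≡ 30. Since 22 = 16 + 4 + 2, 28^22 ≡ 30·30·30: 30·30 = 900 ≡ 30, then 30·30 = 900 ≡ 30. So 28^22 ≡ 30 (mod 58).
σ(30): Repeated squaring mod 58: 30^1 ≡ 30, 30^2 ≡ 30² = 900 ≡ 30, 30^4 ≡ 30² = 900 ≡ 30, 30^8 ≡ 30² = 900 ≡ 30, 30^16 ≡ 30² = 900 ≡ 30. Since 22 = 16 + 4 + 2, 30^22 ≡ 30·30·30: 30·30 = 900 ≡ 30, then 30·30 = 900 ≡ 30. So 30^22 ≡ 30 (mod 58).
So σ(28) = σ(30) = 30 while 28 ≠ 30, therefore σ is not injective.
Since σ is not injective, we determine |image(σ)|. Computing x^22 mod 58 for each x (by repeated squaring, reducing mod 58 at every step), the values σ(0), σ(1), …, σ(57) are: 0, 1, 34, 51, 54, 53, 52, 7, 38, 49, 4, 13, 28, 45, 6, 35, 16, 57, 42, 33, 20, 9, 36, 23, 24, 25, 22, 5, 30, 29, 30, 5, 22, 25, 24, 23, 36, 9, 20, 33, 42, 57, 16, 35, 6, 45, 28, 13, 4, 49, 38, 7, 52, 53, 54, 51, 34, 1.
The distinct values are {0, 1, 4, 5, 6, 7, 9, 13, 16, 20, 22, 23, 24, 25, 28, 29, 30, 33, 34, 35, 36, 38, 42, 45, 49, 51, 52, 53, 54, 57}; there are 30 of them.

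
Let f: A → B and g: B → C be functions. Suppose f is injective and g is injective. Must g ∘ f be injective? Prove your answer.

injective

Suppose (g ∘ f)(s) = (g ∘ f)(t), i.e. g(f(s)) = g(f(t)).
Since g is injective, f(s) = f(t). Since f is injective, s = t. Thus g ∘ f is injective.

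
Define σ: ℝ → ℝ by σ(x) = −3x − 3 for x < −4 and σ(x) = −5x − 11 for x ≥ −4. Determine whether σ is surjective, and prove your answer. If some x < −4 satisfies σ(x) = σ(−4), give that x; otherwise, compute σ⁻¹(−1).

Both pieces are strictly decreasing (slopes −3 and −5), so each is injective on its own interval.
The left piece maps (−∞, −4) onto (9, ∞); the right piece maps [−4, ∞) onto (−∞, 9].
These images together cover ℝ, so σ is surjective.
Because the two images are disjoint, no x < −4 has σ(x) = σ(−4), so we compute σ⁻¹(−1): −1 lies in (−∞, 9], so solve −5x − 11 = −1: x = (−1 + 11)/(−5) = −2.

-2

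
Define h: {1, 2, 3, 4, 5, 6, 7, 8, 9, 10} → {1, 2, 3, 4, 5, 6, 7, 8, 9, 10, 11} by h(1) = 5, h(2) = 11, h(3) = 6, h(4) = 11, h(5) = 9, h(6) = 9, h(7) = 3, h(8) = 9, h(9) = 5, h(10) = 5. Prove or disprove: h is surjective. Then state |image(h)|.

No element maps to 1, so h is not surjective.
The image of h is {3, 5, 6, 9, 11}, which has 5 elements.

5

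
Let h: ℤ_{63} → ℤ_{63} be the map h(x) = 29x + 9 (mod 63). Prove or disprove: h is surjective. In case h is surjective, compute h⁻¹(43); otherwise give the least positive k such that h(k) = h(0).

Since gcd(29, 63) = 1, 29 is invertible modulo 63. Euclid's algorithm: 63 = 2·29 + 5, 29 = 5·5 + 4, 5 = 1·4 + 1; back-substituting gives 1 = 50·29 − 23·63, so 29⁻¹ ≡ 50 (mod 63).
Then y ↦ 50(y − 9) is a two-sided inverse to h, so every y ∈ ℤ_{63} has a preimage.
So h is surjective.
Since h is surjective, we compute h⁻¹(43): solve 29x + 9 ≡ 43 (mod 63), i.e. 29x ≡ 34 (mod 63).
Multiplying by 29⁻¹ = 50 gives x ≡ 50·34 = 1700 = 26·63 + 62 ≡ 62 (mod 63).
Check: h(62) = 29·62 + 9 = 1807 = 28·63 + 43 ≡ 43 (mod 63).

62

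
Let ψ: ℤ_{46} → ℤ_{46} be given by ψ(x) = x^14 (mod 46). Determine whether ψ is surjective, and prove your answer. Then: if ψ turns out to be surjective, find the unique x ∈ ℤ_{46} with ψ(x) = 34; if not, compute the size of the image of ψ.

ψ(22): Repeated squaring mod 46: 22^1 ≡ 22, 22^2 ≡ 22² = 484 ≡ 24, 22^4 ≡ 24² = 576 ≡ 24, 22^8 ≡ 24² = 576 ≡ 24. Since 14 = 8 + 4 + 2, 22^14 ≡ 24·24·24: 24·24 = 576 ≡ 24, then 24·24 = 576 ≡ 24. So 22^14 ≡ 24 (mod 46).
ψ(24): Repeated squaring mod 46: 24^1 ≡ 24, 24^2 ≡ 24² = 576 ≡ 24, 24^4 ≡ 24² = 576 ≡ 24, 24^8 ≡ 24² = 576 ≡ 24. Since 14 = 8 + 4 + 2, 24^14 ≡ 24·24·24: 24·24 = 576 ≡ 24, then 24·24 = 576 ≡ 24. So 24^14 ≡ 24 (mod 46).
So ψ(22) = ψ(24) = 24 while 22 ≠ 24, so ψ is not injective.
A non-injective map from the 46-element set ℤ_{46} to itself takes at most 45 distinct values, so it cannot be surjective. So ψ is not surjective.
Since ψ is not surjective, we determine |image(ψ)|. Computing x^14 mod 46 for each x (by repeated squaring, reducing mod 46 at every step), the values ψ(0), ψ(1), …, ψ(45) are: 0, 1, 8, 27, 18, 13, 32, 25, 6, 39, 12, 3, 26, 35, 16, 29, 2, 9, 36, 41, 4, 31, 24, 23, 24, 31, 4, 41, 36, 9, 2, 29, 16, 35, 26, 3, 12, 39, 6, 25, 32, 13, 18, 27, 8, 1.
The distinct values are {0, 1, 2, 3, 4, 6, 8, 9, 12, 13, 16, 18, 23, 24, 25, 26, 27, 29, 31, 32, 35, 36, 39, 41}; there are 24 of them.

24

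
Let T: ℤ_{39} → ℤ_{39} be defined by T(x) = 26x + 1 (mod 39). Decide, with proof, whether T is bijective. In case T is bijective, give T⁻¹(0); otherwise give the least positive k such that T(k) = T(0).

We have gcd(26, 39) = 13 > 1. Taking s = 0 and t = 3: T(0) = 1 and T(3) = 26·3 + 1 = 79 ≡ 1 (mod 39).
So T(0) = T(3) while 0 ≠ 3, hence T is not injective, hence not bijective.
Since T is not bijective, we find the least positive k with T(k) = T(0): this means 26k ≡ 0 (mod 39), i.e. 39 ∣ 26k. Since gcd(26, 39) = 13, dividing through by 13 this holds exactly when 3 ∣ 2k, and as gcd(2, 3) = 1, exactly when 3 ∣ k.
The smallest positive such k is 3.

3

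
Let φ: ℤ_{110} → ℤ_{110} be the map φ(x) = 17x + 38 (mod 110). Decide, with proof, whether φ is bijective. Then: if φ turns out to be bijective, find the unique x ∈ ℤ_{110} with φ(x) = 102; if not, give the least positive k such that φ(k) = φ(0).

62

If φ(u) = φ(v), then 17u ≡ 17v (mod 110). Because gcd(17, 110) = 1, we may cancel 17 to get u ≡ v (mod 110).
We now compute 17⁻¹ mod 110 explicitly. Euclid's algorithm: 110 = 6·17 + 8, 17 = 2·8 + 1; back-substituting gives 1 = 13·17 − 2·110, so 17⁻¹ ≡ 13 (mod 110).
For any y ∈ ℤ_{110}, x = 13(y − 38) mod 110 satisfies φ(x) = 17·13(y − 38) + 38 ≡ y (since 17·13 ≡ 1 mod 110). So every y has a preimage.
Hence φ is bijective.
Since φ is bijective, we find φ⁻¹(102): we need 17x ≡ 102 − 38 ≡ 64 (mod 110). Using 17⁻¹ = 13: x ≡ 13·64 = 832 = 7·110 + 62, so x = 62.
Check: φ(62) = 17·62 + 38 = 1092 = 9·110 + 102 ≡ 102 (mod 110).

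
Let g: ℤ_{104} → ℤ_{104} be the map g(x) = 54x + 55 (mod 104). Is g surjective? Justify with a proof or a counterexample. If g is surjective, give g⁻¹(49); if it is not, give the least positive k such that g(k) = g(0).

52

Recall that surjectivity means every element of the codomain has a preimage under g.
Since gcd(54, 104) = 2, we have 54x ≡ 0 (mod 2) for all x, so g(x) ≡ 1 (mod 2).
But 0 ≢ 1 (mod 2), so 0 ∈ ℤ_{104} has no preimage. Thus g is not surjective.
Since g is not surjective, we find the least positive k with g(k) = g(0): this means 54k ≡ 0 (mod 104), i.e. 104 ∣ 54k. Since gcd(54, 104) = 2, dividing through by 2 this holds exactly when 52 ∣ 27k, and as gcd(27, 52) = 1, exactly when 52 ∣ k.
The smallest positive such k is 52.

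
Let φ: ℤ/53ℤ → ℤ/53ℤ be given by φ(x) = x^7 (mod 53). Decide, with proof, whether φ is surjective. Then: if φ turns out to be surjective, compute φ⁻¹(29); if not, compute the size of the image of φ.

7

Since 53 is prime, the nonzero elements of ℤ/53ℤ form a cyclic group of order 52.
As gcd(7, 52) = 1, raising to the 7th power is a bijection on this group: if s^7 ≡ t^7 then (st^{−1})^7 = 1, and the only element of order dividing gcd(7, 52) = 1 is 1, so s = t.
With φ(0) = 0 this makes φ injective on all of ℤ/53ℤ, hence bijective (finite equal-size domain and codomain). In particular φ is surjective.
Since φ is surjective, we find the preimage of 29. The inverse of x ↦ x^7 on (ℤ/53ℤ)^× is x ↦ x^15, because 7·15 = 105 = 2·52 + 1 ≡ 1 (mod 52) and x^{52} = 1 for x ≠ 0 (Fermat). So φ⁻¹(29) = 29^15 mod 53.
Repeated squaring mod 53: 29^1 ≡ 29, 29^2 ≡ 29² = 841 ≡ 46, 29^4 ≡ 46² = 2116 ≡ 49, 29^8 ≡ 49² = 2401 ≡ 16. Since 15 = 8 + 4 + 2 + 1, 29^15 ≡ 16·49·46·29: 16·49 = 784 ≡ 42, then 42·46 = 1932 ≡ 24, then 24·29 = 696 ≡ 7. So 29^15 ≡ 7 (mod 53).
Hence φ⁻¹(29) = 7.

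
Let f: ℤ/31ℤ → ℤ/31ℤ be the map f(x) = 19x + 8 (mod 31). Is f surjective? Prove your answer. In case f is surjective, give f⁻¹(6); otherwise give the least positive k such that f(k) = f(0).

26

Since gcd(19, 31) = 1, 19 is invertible modulo 31. Euclid's algorithm: 31 = 1·19 + 12, 19 = 1·12 + 7, 12 = 1·7 + 5, 7 = 1·5 + 2, 5 = 2·2 + 1; back-substituting gives 1 = 18·19 − 11·31, so 19⁻¹ ≡ 18 (mod 31).
Then y ↦ 18(y − 8) is a two-sided inverse to f, so every y ∈ ℤ/31ℤ has a preimage.
Therefore f is surjective.
Since f is surjective, we compute f⁻¹(6): solve 19x + 8 ≡ 6 (mod 31), i.e. 19x ≡ 29 (mod 31).
Multiplying by 19⁻¹ = 18 gives x ≡ 18·29 = 522 = 16·31 + 26 ≡ 26 (mod 31).
Check: f(26) = 19·26 + 8 = 502 = 16·31 + 6 ≡ 6 (mod 31).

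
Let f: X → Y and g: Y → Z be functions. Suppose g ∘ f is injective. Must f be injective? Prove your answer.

injective

Suppose f(x_1) = f(x_2). Applying g: (g ∘ f)(x_1) = (g ∘ f)(x_2). Since g ∘ f is injective, x_1 = x_2. Hence f is injective.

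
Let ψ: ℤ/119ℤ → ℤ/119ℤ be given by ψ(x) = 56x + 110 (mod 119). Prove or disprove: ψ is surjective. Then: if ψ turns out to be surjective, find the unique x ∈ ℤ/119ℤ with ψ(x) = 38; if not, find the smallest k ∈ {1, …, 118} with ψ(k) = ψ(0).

17

Since gcd(56, 119) = 7, we have 56x ≡ 0 (mod 7) for all x, so ψ(x) ≡ 5 (mod 7).
But 0 ≢ 5 (mod 7), so 0 ∈ ℤ/119ℤ has no preimage. So ψ is not surjective.
Since ψ is not surjective, we find the least positive k with ψ(k) = ψ(0): this means 56k ≡ 0 (mod 119), i.e. 119 ∣ 56k. Since gcd(56, 119) = 7, dividing through by 7 this holds exactly when 17 ∣ 8k, and as gcd(8, 17) = 1, exactly when 17 ∣ k.
The smallest positive such k is 17.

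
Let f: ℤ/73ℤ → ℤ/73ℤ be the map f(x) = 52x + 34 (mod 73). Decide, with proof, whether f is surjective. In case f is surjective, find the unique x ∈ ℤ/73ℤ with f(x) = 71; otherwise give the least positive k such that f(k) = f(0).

33

Recall: surjectivity means every element of the codomain has a preimage under f.
Since gcd(52, 73) = 1, 52 is invertible modulo 73. Euclid's algorithm: 73 = 1·52 + 21, 52 = 2·21 + 10, 21 = 2·10 + 1; back-substituting gives 1 = 66·52 − 47·73, so 52⁻¹ ≡ 66 (mod 73).
For any y ∈ ℤ/73ℤ, x = 66(y − 34) mod 73 satisfies f(x) = 52·66(y − 34) + 34 ≡ y (since 52·66 ≡ 1 mod 73). So every y has a preimage.
Thus f is surjective.
Since f is surjective, we find f⁻¹(71): we need 52x ≡ 71 − 34 ≡ 37 (mod 73). Using 52⁻¹ = 66: x ≡ 66·37 = 2442 = 33·73 + 33, so x = 33.
Check: f(33) = 52·33 + 34 = 1750 = 23·73 + 71 ≡ 71 (mod 73).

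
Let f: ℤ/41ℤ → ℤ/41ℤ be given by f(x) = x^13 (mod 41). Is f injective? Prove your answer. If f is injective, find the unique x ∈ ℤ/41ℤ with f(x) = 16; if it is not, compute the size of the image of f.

Since 41 is prime, the nonzero elements of ℤ/41ℤ form a cyclic group of order 40.
As gcd(13, 40) = 1, raising to the 13th power is a bijection on this group: if u^13 ≡ v^13 then (uv^{−1})^13 = 1, and the only element of order dividing gcd(13, 40) = 1 is 1, so u = v.
With f(0) = 0 this makes f injective on all of ℤ/41ℤ, hence bijective (finite equal-size domain and codomain). In particular f is injective.
Since f is injective, we find the preimage of 16. The inverse of x ↦ x^13 on (ℤ/41ℤ)^× is x ↦ x^37, because 13·37 = 481 = 12·40 + 1 ≡ 1 (mod 40) and x^{40} = 1 for x ≠ 0 (Fermat). So f⁻¹(16) = 16^37 mod 41.
Repeated squaring mod 41: 16^1 ≡ 16, 16^2 ≡ 16² = 256 ≡ 10, 16^4 ≡ 10² = 100 ≡ 18, 16^8 ≡ 18² = 324 ≡ 37, 16^16 ≡ 37² = 1369 ≡ 16, 16^32 ≡ 16² = 256 ≡ 10. Since 37 = 32 + 4 + 1, 16^37 ≡ 10·18·16: 10·18 = 180 ≡ 16, then 16·16 = 256 ≡ 10. So 16^37 ≡ 10 (mod 41).
Hence f⁻¹(16) = 10.

10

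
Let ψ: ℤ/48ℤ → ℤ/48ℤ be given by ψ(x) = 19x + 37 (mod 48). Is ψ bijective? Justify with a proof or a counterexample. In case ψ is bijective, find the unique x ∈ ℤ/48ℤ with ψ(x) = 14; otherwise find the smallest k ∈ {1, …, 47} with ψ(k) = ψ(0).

If ψ(s) = ψ(t), then 19s ≡ 19t (mod 48). Because gcd(19, 48) = 1, we may cancel 19 to get s ≡ t (mod 48).
We now compute 19⁻¹ mod 48 explicitly. Euclid's algorithm: 48 = 2·19 + 10, 19 = 1·10 + 9, 10 = 1·9 + 1; back-substituting gives 1 = 43·19 − 17·48, so 19⁻¹ ≡ 43 (mod 48).
Then y ↦ 43(y − 37) is a two-sided inverse to ψ, so every y ∈ ℤ/48ℤ has a preimage.
Therefore ψ is bijective.
Since ψ is bijective, we find ψ⁻¹(14): we need 19x ≡ 14 − 37 ≡ 25 (mod 48). Using 19⁻¹ = 43: x ≡ 43·25 = 1075 = 22·48 + 19, so x = 19.
Check: ψ(19) = 19·19 + 37 = 398 = 8·48 + 14 ≡ 14 (mod 48).

19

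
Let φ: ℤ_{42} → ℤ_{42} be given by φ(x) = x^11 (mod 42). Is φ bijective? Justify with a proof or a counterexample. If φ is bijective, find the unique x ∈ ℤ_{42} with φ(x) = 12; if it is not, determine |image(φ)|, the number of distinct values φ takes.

24

Computing x^11 mod 42 for each x (by repeated squaring, reducing mod 42 at every step), the values φ(0), φ(1), …, φ(41) are: 0, 1, 32, 33, 16, 17, 6, 7, 8, 39, 40, 23, 24, 13, 14, 15, 4, 5, 30, 31, 20, 21, 22, 11, 12, 37, 38, 27, 28, 29, 18, 19, 2, 3, 34, 35, 36, 25, 26, 9, 10, 41.
Every element of ℤ_{42} appears exactly once in this list, so φ is a bijection, and in particular bijective.
Since φ is bijective, we read off the preimage of 12 from the same table: φ(24) = 12, so φ⁻¹(12) = 24.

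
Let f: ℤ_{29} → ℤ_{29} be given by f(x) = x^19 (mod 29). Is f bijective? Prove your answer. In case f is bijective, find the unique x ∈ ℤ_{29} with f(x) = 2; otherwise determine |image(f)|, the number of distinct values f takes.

Since 29 is prime, the nonzero elements of ℤ_{29} form a cyclic group of order 28.
As gcd(19, 28) = 1, raising to the 19th power is a bijection on this group: if u^19 ≡ v^19 then (uv^{−1})^19 = 1, and the only element of order dividing gcd(19, 28) = 1 is 1, so u = v.
With f(0) = 0 this makes f injective on all of ℤ_{29}, hence bijective (finite equal-size domain and codomain). In particular f is bijective.
Since f is bijective, we find the preimage of 2. The inverse of x ↦ x^19 on (ℤ_{29})^× is x ↦ x^3, because 19·3 = 57 = 2·28 + 1 ≡ 1 (mod 28) and x^{28} = 1 for x ≠ 0 (Fermat). So f⁻¹(2) = 2^3 mod 29.
Repeated squaring mod 29: 2^1 ≡ 2, 2^2 ≡ 2² = 4. Since 3 = 2 + 1, 2^3 ≡ 4·2: 4·2 = 8. So 2^3 ≡ 8 (mod 29).
Hence f⁻¹(2) = 8.

8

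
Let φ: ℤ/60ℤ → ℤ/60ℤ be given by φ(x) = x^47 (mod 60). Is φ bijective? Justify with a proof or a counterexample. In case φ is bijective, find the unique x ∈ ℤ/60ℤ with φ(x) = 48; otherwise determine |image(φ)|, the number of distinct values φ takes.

φ(0) = 0^47 = 0.
φ(30): Repeated squaring mod 60: 30^1 ≡ 30, 30^2 ≡ 30² = 900 ≡ 0, 30^4 ≡ 0² = 0, 30^8 ≡ 0² = 0, 30^16 ≡ 0² = 0, 30^32 ≡ 0² = 0. Since 47 = 32 + 8 + 4 + 2 + 1, 30^47 ≡ 0·0·0·0·30: 0·0 = 0, then 0·0 = 0, then 0·0 = 0, then 0·30 = 0. So 30^47 ≡ 0 (mod 60).
So φ(0) = φ(30) = 0 while 0 ≠ 30, so φ is not injective, hence not bijective.
Since φ is not bijective, we determine |image(φ)|. Computing x^47 mod 60 for each x (by repeated squaring, reducing mod 60 at every step), the values φ(0), φ(1), …, φ(59) are: 0, 1, 8, 27, 4, 5, 36, 43, 32, 9, 40, 11, 48, 37, 44, 15, 16, 53, 12, 19, 20, 21, 28, 47, 24, 25, 56, 3, 52, 29, 0, 31, 8, 57, 4, 35, 36, 13, 32, 39, 40, 41, 48, 7, 44, 45, 16, 23, 12, 49, 20, 51, 28, 17, 24, 55, 56, 33, 52, 59.
The distinct values are {0, 1, 3, 4, 5, 7, 8, 9, 11, 12, 13, 15, 16, 17, 19, 20, 21, 23, 24, 25, 27, 28, 29, 31, 32, 33, 35, 36, 37, 39, 40, 41, 43, 44, 45, 47, 48, 49, 51, 52, 53, 55, 56, 57, 59}; there are 45 of them.

45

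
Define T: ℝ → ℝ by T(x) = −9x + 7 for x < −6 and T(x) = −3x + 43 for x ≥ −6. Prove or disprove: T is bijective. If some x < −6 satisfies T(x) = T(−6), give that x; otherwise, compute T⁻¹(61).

-6

Both pieces are strictly decreasing (slopes −9 and −3), so each is injective on its own interval.
The left piece maps (−∞, −6) onto (61, ∞); the right piece maps [−6, ∞) onto (−∞, 61].
Since 61 = 61, the images partition ℝ: T is injective and surjective, hence bijective.
Because the two images are disjoint, no x < −6 has T(x) = T(−6), so we compute T⁻¹(61): 61 lies in (−∞, 61], so solve −3x + 43 = 61: x = (61 − 43)/(−3) = −6.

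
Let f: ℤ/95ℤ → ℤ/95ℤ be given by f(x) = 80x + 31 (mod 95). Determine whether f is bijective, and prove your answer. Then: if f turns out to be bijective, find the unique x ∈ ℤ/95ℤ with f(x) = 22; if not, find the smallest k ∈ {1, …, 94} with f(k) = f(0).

19

We have gcd(80, 95) = 5 > 1. Taking s = 0 and t = 19: f(0) = 31 and f(19) = 80·19 + 31 = 1551 ≡ 31 (mod 95).
So f(0) = f(19) while 0 ≠ 19, so f is not injective, hence not bijective.
Since f is not bijective, we find the least positive k with f(k) = f(0): this means 80k ≡ 0 (mod 95), i.e. 95 ∣ 80k. Since gcd(80, 95) = 5, dividing through by 5 this holds exactly when 19 ∣ 16k, and as gcd(16, 19) = 1, exactly when 19 ∣ k.
The smallest positive such k is 19.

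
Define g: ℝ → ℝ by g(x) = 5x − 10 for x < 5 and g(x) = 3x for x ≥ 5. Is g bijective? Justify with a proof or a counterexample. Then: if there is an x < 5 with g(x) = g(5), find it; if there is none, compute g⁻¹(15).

5

Both pieces are strictly increasing (slopes 5 and 3), so each is injective on its own interval.
The left piece maps (−∞, 5) onto (−∞, 15); the right piece maps [5, ∞) onto [15, ∞).
Since 15 = 15, the images partition ℝ: g is injective and surjective, hence bijective.
Because the two images are disjoint, no x < 5 has g(x) = g(5), so we compute g⁻¹(15): 15 lies in [15, ∞), so solve 3x = 15: x = (15 − 0)/3 = 5.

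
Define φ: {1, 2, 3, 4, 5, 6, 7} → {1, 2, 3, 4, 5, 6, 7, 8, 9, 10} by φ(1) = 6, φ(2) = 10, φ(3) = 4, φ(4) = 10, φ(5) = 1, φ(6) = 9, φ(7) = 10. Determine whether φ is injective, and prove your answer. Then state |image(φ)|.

φ(2) = 10 = φ(4) with 2 ≠ 4, so φ is not injective.
The image of φ is {1, 4, 6, 9, 10}, which has 5 elements.

5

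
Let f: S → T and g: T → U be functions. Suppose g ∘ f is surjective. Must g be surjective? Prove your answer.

surjective

Let c ∈ U. Since g ∘ f is surjective, some a ∈ S has g(f(a)) = c. Then b = f(a) ∈ T satisfies g(b) = c. So g is surjective.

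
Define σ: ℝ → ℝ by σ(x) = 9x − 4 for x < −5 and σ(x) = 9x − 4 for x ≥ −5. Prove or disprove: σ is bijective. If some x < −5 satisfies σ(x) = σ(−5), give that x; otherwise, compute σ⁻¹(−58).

-6

Both pieces are strictly increasing (slopes 9 and 9), so each is injective on its own interval.
The left piece maps (−∞, −5) onto (−∞, −49); the right piece maps [−5, ∞) onto [−49, ∞).
Since −49 = −49, the images partition ℝ: σ is injective and surjective, hence bijective.
Because the two images are disjoint, no x < −5 has σ(x) = σ(−5), so we compute σ⁻¹(−58): −58 lies in (−∞, −49), so solve 9x − 4 = −58: x = (−58 + 4)/9 = −6.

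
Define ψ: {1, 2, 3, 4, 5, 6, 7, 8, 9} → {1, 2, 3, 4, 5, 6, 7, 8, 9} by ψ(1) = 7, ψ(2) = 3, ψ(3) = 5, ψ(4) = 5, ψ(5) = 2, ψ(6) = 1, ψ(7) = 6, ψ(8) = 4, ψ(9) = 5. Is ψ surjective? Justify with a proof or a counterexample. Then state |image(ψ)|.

7

No element maps to 8, so ψ is not surjective.
The image of ψ is {1, 2, 3, 4, 5, 6, 7}, which has 7 elements.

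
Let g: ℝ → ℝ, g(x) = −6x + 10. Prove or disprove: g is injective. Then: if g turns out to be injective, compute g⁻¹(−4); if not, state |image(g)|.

By definition, injectivity means: for all u, v in the domain, g(u) = g(v) implies u = v.
Suppose g(u) = g(v). Then −6u + 10 = −6v + 10, therefore −6u = −6v, thus u = v.
So g is injective.
Since g is injective, we compute g⁻¹(−4) = (−4 − 10)/(−6) = 7/3.

7/3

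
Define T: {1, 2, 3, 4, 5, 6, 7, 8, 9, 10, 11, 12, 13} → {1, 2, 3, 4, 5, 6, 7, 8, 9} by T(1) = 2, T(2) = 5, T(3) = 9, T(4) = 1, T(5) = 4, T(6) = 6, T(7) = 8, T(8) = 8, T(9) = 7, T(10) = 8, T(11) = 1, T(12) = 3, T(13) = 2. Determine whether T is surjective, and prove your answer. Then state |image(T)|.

9

Every element of the codomain has a preimage: 1 = T(4), 2 = T(1), 3 = T(12), 4 = T(5), 5 = T(2), 6 = T(6), 7 = T(9), 8 = T(7), 9 = T(3).
So T is surjective.
The image of T is {1, 2, 3, 4, 5, 6, 7, 8, 9}, which has 9 elements.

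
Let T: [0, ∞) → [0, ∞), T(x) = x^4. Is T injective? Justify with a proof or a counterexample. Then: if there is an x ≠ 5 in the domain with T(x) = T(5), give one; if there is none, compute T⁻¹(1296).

6

On [0, ∞), x ↦ x^4 is strictly increasing, so T(s) = T(t) forces s = t. Hence T is injective.
Since x ↦ x^4 is strictly increasing on [0, ∞), it is injective there, so no x ≠ 5 in the domain has T(x) = T(5). We therefore compute T⁻¹(1296) = 1296^{1/4} = 6 (indeed 6^4 = 1296).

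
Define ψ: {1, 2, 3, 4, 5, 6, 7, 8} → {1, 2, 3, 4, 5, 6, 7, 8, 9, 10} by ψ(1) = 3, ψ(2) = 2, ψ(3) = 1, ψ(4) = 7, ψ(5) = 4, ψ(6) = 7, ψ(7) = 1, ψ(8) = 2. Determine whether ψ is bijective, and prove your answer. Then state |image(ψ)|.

ψ(4) = 7 = ψ(6) with 4 ≠ 6, so ψ is not injective, hence not bijective.
The image of ψ is {1, 2, 3, 4, 7}, which has 5 elements.

5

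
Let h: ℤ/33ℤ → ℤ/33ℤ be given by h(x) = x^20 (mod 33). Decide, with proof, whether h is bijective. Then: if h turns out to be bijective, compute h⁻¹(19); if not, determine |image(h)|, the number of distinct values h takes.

4

h(1) = 1^20 = 1.
h(2): Repeated squaring mod 33: 2^1 ≡ 2, 2^2 ≡ 2² = 4, 2^4 ≡ 4² = 16, 2^8 ≡ 16² = 256 ≡ 25, 2^16 ≡ 25² = 625 ≡ 31. Since 20 = 16 + 4, 2^20 ≡ 31·16: 31·16 = 496 ≡ 1. So 2^20 ≡ 1 (mod 33).
So h(1) = h(2) = 1 while 1 ≠ 2, therefore h is not injective, hence not bijective.
Since h is not bijective, we determine |image(h)|. Computing x^20 mod 33 for each x (by repeated squaring, reducing mod 33 at every step), the values h(0), h(1), …, h(32) are: 0, 1, 1, 12, 1, 1, 12, 1, 1, 12, 1, 22, 12, 1, 1, 12, 1, 1, 12, 1, 1, 12, 22, 1, 12, 1, 1, 12, 1, 1, 12, 1, 1.
The distinct values are {0, 1, 12, 22}; there are 4 of them.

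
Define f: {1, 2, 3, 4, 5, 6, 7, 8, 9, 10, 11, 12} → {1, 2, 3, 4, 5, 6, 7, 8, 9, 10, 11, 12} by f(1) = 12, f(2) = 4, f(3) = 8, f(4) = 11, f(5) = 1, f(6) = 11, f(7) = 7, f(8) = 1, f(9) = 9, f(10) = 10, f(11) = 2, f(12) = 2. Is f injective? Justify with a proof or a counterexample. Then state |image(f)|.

f(4) = 11 = f(6) with 4 ≠ 6, so f is not injective.
The image of f is {1, 2, 4, 7, 8, 9, 10, 11, 12}, which has 9 elements.

9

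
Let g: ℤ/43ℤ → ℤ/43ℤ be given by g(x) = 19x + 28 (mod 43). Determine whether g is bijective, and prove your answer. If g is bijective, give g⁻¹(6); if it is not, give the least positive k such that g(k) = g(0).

26

If g(s) = g(t), then 19s ≡ 19t (mod 43). Because gcd(19, 43) = 1, we may cancel 19 to get s ≡ t (mod 43).
We now compute 19⁻¹ mod 43 explicitly. Euclid's algorithm: 43 = 2·19 + 5, 19 = 3·5 + 4, 5 = 1·4 + 1; back-substituting gives 1 = 34·19 − 15·43, so 19⁻¹ ≡ 34 (mod 43).
For any y ∈ ℤ/43ℤ, x = 34(y − 28) mod 43 satisfies g(x) = 19·34(y − 28) + 28 ≡ y (since 19·34 ≡ 1 mod 43). So every y has a preimage.
So g is bijective.
Since g is bijective, we find g⁻¹(6): we need 19x ≡ 6 − 28 ≡ 21 (mod 43). Using 19⁻¹ = 34: x ≡ 34·21 = 714 = 16·43 + 26, so x = 26.
Check: g(26) = 19·26 + 28 = 522 = 12·43 + 6 ≡ 6 (mod 43).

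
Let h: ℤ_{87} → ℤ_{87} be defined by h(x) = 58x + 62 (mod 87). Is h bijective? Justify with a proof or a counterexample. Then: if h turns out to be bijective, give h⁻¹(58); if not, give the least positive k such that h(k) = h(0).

We have gcd(58, 87) = 29 > 1. Taking s = 0 and t = 3: h(0) = 62 and h(3) = 58·3 + 62 = 236 ≡ 62 (mod 87).
So h(0) = h(3) while 0 ≠ 3, therefore h is not injective, hence not bijective.
Since h is not bijective, we find the least positive k with h(k) = h(0): this means 58k ≡ 0 (mod 87), i.e. 87 ∣ 58k. Since gcd(58, 87) = 29, dividing through by 29 this holds exactly when 3 ∣ 2k, and as gcd(2, 3) = 1, exactly when 3 ∣ k.
The smallest positive such k is 3.

3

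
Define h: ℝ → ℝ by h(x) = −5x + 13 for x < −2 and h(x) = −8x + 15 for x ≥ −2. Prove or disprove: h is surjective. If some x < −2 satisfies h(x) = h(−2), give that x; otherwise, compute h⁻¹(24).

-18/5

Both pieces are strictly decreasing (slopes −5 and −8), so each is injective on its own interval.
The left piece maps (−∞, −2) onto (23, ∞); the right piece maps [−2, ∞) onto (−∞, 31].
The union (23, ∞) ∪ (−∞, 31] covers ℝ, so h is surjective.
For the follow-up: the images overlap, so an x < −2 with h(x) = h(−2) exists. h(−2) = 31; solving −5x + 13 = 31 for x < −2 gives x = (31 − 13)/(−5) = −18/5.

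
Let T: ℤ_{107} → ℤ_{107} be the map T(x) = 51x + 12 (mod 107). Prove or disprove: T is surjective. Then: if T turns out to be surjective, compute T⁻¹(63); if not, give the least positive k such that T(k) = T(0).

1

Since gcd(51, 107) = 1, 51 is invertible modulo 107. Euclid's algorithm: 107 = 2·51 + 5, 51 = 10·5 + 1; back-substituting gives 1 = 21·51 − 10·107, so 51⁻¹ ≡ 21 (mod 107).
Then y ↦ 21(y − 12) is a two-sided inverse to T, so every y ∈ ℤ_{107} has a preimage.
Thus T is surjective.
Since T is surjective, we compute T⁻¹(63): solve 51x + 12 ≡ 63 (mod 107), i.e. 51x ≡ 51 (mod 107).
Multiplying by 51⁻¹ = 21 gives x ≡ 21·51 = 1071 = 10·107 + 1 ≡ 1 (mod 107).
Check: T(1) = 51·1 + 12 = 63 ≡ 63 (mod 107).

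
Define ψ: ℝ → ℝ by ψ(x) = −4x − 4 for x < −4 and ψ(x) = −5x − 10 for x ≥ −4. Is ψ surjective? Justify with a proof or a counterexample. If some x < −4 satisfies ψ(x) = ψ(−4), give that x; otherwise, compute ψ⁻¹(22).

-13/2

Both pieces are strictly decreasing (slopes −4 and −5), so each is injective on its own interval.
The left piece maps (−∞, −4) onto (12, ∞); the right piece maps [−4, ∞) onto (−∞, 10].
The union (12, ∞) ∪ (−∞, 10] omits the interval between 12 and 10; in particular 12 has no preimage. So ψ is not surjective.
Because the two images are disjoint, no x < −4 has ψ(x) = ψ(−4), so we compute ψ⁻¹(22): 22 lies in (12, ∞), so solve −4x − 4 = 22: x = (22 + 4)/(−4) = −13/2.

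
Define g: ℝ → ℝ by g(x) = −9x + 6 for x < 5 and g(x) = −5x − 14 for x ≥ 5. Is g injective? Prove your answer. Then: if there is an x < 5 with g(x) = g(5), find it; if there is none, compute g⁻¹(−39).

Both pieces are strictly decreasing (slopes −9 and −5), so each is injective on its own interval.
The left piece maps (−∞, 5) onto (−39, ∞); the right piece maps [5, ∞) onto (−∞, −39].
These images are disjoint, so no value is attained by both pieces. Hence g is injective.
Because the two images are disjoint, no x < 5 has g(x) = g(5), so we compute g⁻¹(−39): −39 lies in (−∞, −39], so solve −5x − 14 = −39: x = (−39 + 14)/(−5) = 5.

5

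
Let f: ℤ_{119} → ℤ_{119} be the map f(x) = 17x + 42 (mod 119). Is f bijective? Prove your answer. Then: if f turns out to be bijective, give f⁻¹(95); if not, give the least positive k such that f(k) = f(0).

7

We have gcd(17, 119) = 17 > 1. Taking a = 0 and b = 7: f(0) = 42 and f(7) = 17·7 + 42 = 161 ≡ 42 (mod 119).
So f(0) = f(7) while 0 ≠ 7, hence f is not injective, hence not bijective.
Since f is not bijective, we find the least positive k with f(k) = f(0): this means 17k ≡ 0 (mod 119), i.e. 119 ∣ 17k. Since gcd(17, 119) = 17, dividing through by 17 this holds exactly when 7 ∣ k.
The smallest positive such k is 7.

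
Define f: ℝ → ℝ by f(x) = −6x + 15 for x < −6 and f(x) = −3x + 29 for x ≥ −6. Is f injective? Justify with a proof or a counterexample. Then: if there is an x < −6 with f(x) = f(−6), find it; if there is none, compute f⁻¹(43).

Both pieces are strictly decreasing (slopes −6 and −3), so each is injective on its own interval.
The left piece maps (−∞, −6) onto (51, ∞); the right piece maps [−6, ∞) onto (−∞, 47].
These images are disjoint, so no value is attained by both pieces. Thus f is injective.
Because the two images are disjoint, no x < −6 has f(x) = f(−6), so we compute f⁻¹(43): 43 lies in (−∞, 47], so solve −3x + 29 = 43: x = (43 − 29)/(−3) = −14/3.

-14/3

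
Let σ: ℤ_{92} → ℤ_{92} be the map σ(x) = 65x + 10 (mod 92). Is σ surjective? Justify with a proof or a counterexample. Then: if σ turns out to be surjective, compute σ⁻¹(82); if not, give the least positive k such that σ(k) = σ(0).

28

Recall that σ is surjective if every y in the codomain equals σ(x) for some x in the domain.
Since gcd(65, 92) = 1, 65 is invertible modulo 92. Euclid's algorithm: 92 = 1·65 + 27, 65 = 2·27 + 11, 27 = 2·11 + 5, 11 = 2·5 + 1; back-substituting gives 1 = 17·65 − 12·92, so 65⁻¹ ≡ 17 (mod 92).
Then y ↦ 17(y − 10) is a two-sided inverse to σ, so every y ∈ ℤ_{92} has a preimage.
Thus σ is surjective.
Since σ is surjective, we compute σ⁻¹(82): solve 65x + 10 ≡ 82 (mod 92), i.e. 65x ≡ 72 (mod 92).
Multiplying by 65⁻¹ = 17 gives x ≡ 17·72 = 1224 = 13·92 + 28 ≡ 28 (mod 92).
Check: σ(28) = 65·28 + 10 = 1830 = 19·92 + 82 ≡ 82 (mod 92).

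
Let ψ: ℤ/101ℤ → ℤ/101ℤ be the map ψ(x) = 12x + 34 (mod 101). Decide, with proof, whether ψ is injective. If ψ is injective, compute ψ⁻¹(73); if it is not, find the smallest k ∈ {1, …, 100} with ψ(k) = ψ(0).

79

By definition, ψ is injective if ψ(a) = ψ(b) implies a = b.
Suppose ψ(a) = ψ(b) in ℤ/101ℤ. Then 12a + 34 ≡ 12b + 34 (mod 101), hence 12(a − b) ≡ 0 (mod 101).
Since gcd(12, 101) = 1, 12 is invertible modulo 101, hence a − b ≡ 0 (mod 101), i.e. a = b.
So ψ is injective.
We now compute 12⁻¹ mod 101 explicitly. Euclid's algorithm: 101 = 8·12 + 5, 12 = 2·5 + 2, 5 = 2·2 + 1; back-substituting gives 1 = 59·12 − 7·101, so 12⁻¹ ≡ 59 (mod 101).
Since ψ is injective, we compute ψ⁻¹(73): solve 12x + 34 ≡ 73 (mod 101), i.e. 12x ≡ 39 (mod 101).
Multiplying by 12⁻¹ = 59 gives x ≡ 59·39 = 2301 = 22·101 + 79 ≡ 79 (mod 101).
Check: ψ(79) = 12·79 + 34 = 982 = 9·101 + 73 ≡ 73 (mod 101).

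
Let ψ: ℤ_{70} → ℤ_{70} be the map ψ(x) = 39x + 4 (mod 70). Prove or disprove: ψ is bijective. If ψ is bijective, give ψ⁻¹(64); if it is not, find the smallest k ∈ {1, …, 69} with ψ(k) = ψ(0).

50

If ψ(a) = ψ(b), then 39a ≡ 39b (mod 70). Because gcd(39, 70) = 1, we may cancel 39 to get a ≡ b (mod 70).
We now compute 39⁻¹ mod 70 explicitly. Euclid's algorithm: 70 = 1·39 + 31, 39 = 1·31 + 8, 31 = 3·8 + 7, 8 = 1·7 + 1; back-substituting gives 1 = 9·39 − 5·70, so 39⁻¹ ≡ 9 (mod 70).
Then y ↦ 9(y − 4) is a two-sided inverse to ψ, so every y ∈ ℤ_{70} has a preimage.
So ψ is bijective.
Since ψ is bijective, we find ψ⁻¹(64): we need 39x ≡ 64 − 4 ≡ 60 (mod 70). Using 39⁻¹ = 9: x ≡ 9·60 = 540 = 7·70 + 50, so x = 50.
Check: ψ(50) = 39·50 + 4 = 1954 = 27·70 + 64 ≡ 64 (mod 70).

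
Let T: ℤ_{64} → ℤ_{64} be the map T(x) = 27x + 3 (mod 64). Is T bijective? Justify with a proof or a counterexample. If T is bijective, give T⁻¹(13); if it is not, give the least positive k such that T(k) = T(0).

62

If T(s) = T(t), then 27s ≡ 27t (mod 64). Because gcd(27, 64) = 1, we may cancel 27 to get s ≡ t (mod 64).
We now compute 27⁻¹ mod 64 explicitly. Euclid's algorithm: 64 = 2·27 + 10, 27 = 2·10 + 7, 10 = 1·7 + 3, 7 = 2·3 + 1; back-substituting gives 1 = 19·27 − 8·64, so 27⁻¹ ≡ 19 (mod 64).
For any y ∈ ℤ_{64}, x = 19(y − 3) mod 64 satisfies T(x) = 27·19(y − 3) + 3 ≡ y (since 27·19 ≡ 1 mod 64). So every y has a preimage.
So T is bijective.
Since T is bijective, we find T⁻¹(13): we need 27x ≡ 13 − 3 ≡ 10 (mod 64). Using 27⁻¹ = 19: x ≡ 19·10 = 190 = 2·64 + 62, so x = 62.
Check: T(62) = 27·62 + 3 = 1677 = 26·64 + 13 ≡ 13 (mod 64).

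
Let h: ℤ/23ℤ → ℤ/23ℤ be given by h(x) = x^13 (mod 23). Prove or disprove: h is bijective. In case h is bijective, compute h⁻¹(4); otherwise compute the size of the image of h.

2

Since 23 is prime, the nonzero elements of ℤ/23ℤ form a cyclic group of order 22.
As gcd(13, 22) = 1, raising to the 13th power is a bijection on this group: if u^13 ≡ v^13 then (uv^{−1})^13 = 1, and the only element of order dividing gcd(13, 22) = 1 is 1, so u = v.
With h(0) = 0 this makes h injective on all of ℤ/23ℤ, hence bijective (finite equal-size domain and codomain). In particular h is bijective.
Since h is bijective, we find the preimage of 4. The inverse of x ↦ x^13 on (ℤ/23ℤ)^× is x ↦ x^17, because 13·17 = 221 = 10·22 + 1 ≡ 1 (mod 22) and x^{22} = 1 for x ≠ 0 (Fermat). So h⁻¹(4) = 4^17 mod 23.
Repeated squaring mod 23: 4^1 ≡ 4, 4^2 ≡ 4² = 16, 4^4 ≡ 16² = 256 ≡ 3, 4^8 ≡ 3² = 9, 4^16 ≡ 9² = 81 ≡ 12. Since 17 = 16 + 1, 4^17 ≡ 12·4: 12·4 = 48 ≡ 2. So 4^17 ≡ 2 (mod 23).
Hence h⁻¹(4) = 2.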